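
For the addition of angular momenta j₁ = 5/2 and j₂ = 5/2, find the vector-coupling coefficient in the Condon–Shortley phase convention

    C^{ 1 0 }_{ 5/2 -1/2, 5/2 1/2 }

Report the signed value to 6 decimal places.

√[3·4!1!1!/7! · 2!3!3!2!1!1!] = √(72/35)
  +(−1)^2/∏(2,2,1,1,0,0)! = 1/4  (running 1/4)
  +(−1)^3/∏(3,1,0,0,1,1)! = -1/6  (running 1/12)
⟨..|..⟩ = √(72/35)·(1/12) = +0.119523

+0.119523  (= +√(1/70))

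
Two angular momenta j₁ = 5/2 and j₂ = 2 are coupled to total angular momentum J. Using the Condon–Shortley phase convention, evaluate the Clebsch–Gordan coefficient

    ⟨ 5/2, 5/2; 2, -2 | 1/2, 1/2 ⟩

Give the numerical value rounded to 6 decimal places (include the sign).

+√(1/3) = +0.577350

j₁+j₂−J=4  J+j₁−j₂=1  J−j₁+j₂=0  j₁+j₂+J+1=6
(j₁±m₁, j₂±m₂, J±M) = (5,0,0,4,1,0)
P² = 192
sum k=0..0:
  [0] +1/24 = 1/24
S = 1/24
C² = P²·S² = 1/3 ; C = +0.577350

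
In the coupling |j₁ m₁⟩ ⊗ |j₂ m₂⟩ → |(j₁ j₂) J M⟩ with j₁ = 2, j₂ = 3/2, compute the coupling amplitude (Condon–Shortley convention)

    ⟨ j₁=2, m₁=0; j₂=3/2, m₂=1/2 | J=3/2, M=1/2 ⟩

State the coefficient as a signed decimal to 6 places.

j₁+j₂−J=2  J+j₁−j₂=2  J−j₁+j₂=1  j₁+j₂+J+1=6
(j₁±m₁, j₂±m₂, J±M) = (2,2,2,1,2,1)
P² = 16/45
sum k=1..2:
  [1] −1/1 = -1
  [2] +1/4 = 1/4
S = -3/4
C² = P²·S² = 1/5 ; C = -0.447214

−√(1/5) = -0.447214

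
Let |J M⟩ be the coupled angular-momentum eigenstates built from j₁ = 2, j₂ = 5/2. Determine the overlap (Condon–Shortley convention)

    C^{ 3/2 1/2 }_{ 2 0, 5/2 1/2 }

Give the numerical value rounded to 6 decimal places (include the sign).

triangle: 3!·1!·2!/7! = 12/5040
(j±m)!: 2!·2!·3!·2!·2!·1! = 96
prefactor² = (2J+1)·Δ·N² = 32/35
  k=1: −1/(1!·2!·1!·2!·0!·0!) = -1/4
  k=2: +1/(2!·1!·0!·1!·1!·1!) = 1/2
Σ = 1/4  ⇒  CG² = 32/35·1/4² = 2/35
CG = +√(2/35) = +0.239046

+0.239046  (= +√(2/35))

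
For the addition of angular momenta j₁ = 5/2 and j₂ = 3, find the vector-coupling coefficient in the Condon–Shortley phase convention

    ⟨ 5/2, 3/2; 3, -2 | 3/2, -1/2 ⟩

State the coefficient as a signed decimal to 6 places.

j₁+j₂−J=4  J+j₁−j₂=1  J−j₁+j₂=2  j₁+j₂+J+1=8
(j₁±m₁, j₂±m₂, J±M) = (4,1,1,5,1,2)
P² = 192/7
sum k=0..1:
  [0] +1/24 = 1/24
  [1] −1/12 = -1/12
S = -1/24
C² = P²·S² = 1/21 ; C = -0.218218

−√(1/21) = -0.218218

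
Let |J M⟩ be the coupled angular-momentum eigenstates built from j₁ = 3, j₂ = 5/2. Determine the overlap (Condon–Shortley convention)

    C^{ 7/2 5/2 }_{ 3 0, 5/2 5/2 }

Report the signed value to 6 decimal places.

+√(8/21) ≈ +0.617213

√[8·2!4!3!/10! · 3!3!5!0!6!1!] = √(13824/7)
  +(−1)^2/∏(2,0,1,3,3,0)! = 1/72  (running 1/72)
⟨..|..⟩ = √(13824/7)·(1/72) = +0.617213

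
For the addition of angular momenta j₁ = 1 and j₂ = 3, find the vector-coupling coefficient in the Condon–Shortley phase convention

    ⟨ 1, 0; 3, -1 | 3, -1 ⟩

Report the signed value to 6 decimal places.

j₁+j₂−J=1  J+j₁−j₂=1  J−j₁+j₂=5  j₁+j₂+J+1=8
(j₁±m₁, j₂±m₂, J±M) = (1,1,2,4,2,4)
P² = 48
sum k=0..1:
  [0] +1/12 = 1/12
  [1] −1/24 = -1/24
S = 1/24
C² = P²·S² = 1/12 ; C = +0.288675

+√(1/12) = +0.288675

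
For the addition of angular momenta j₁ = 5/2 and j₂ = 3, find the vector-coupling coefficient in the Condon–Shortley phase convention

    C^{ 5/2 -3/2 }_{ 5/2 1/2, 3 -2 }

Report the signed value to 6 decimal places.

-0.267261

triangle: 3!·2!·3!/9! = 72/362880
(j±m)!: 3!·2!·1!·5!·1!·4! = 34560
prefactor² = (2J+1)·Δ·N² = 288/7
  k=0: +1/(0!·3!·2!·1!·0!·2!) = 1/24
  k=1: −1/(1!·2!·1!·0!·1!·3!) = -1/12
Σ = -1/24  ⇒  CG² = 288/7·(-1/24)² = 1/14
CG = −√(1/14) = -0.267261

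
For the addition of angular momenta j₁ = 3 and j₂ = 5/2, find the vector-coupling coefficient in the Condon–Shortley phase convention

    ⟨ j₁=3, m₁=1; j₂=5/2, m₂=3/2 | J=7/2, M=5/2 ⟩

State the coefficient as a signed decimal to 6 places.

-0.398410  (= −√(10/63))

j₁+j₂−J=2  J+j₁−j₂=4  J−j₁+j₂=3  j₁+j₂+J+1=10
(j₁±m₁, j₂±m₂, J±M) = (4,2,4,1,6,1)
P² = 18432/35
sum k=1..2:
  [1] −1/36 = -1/36
  [2] +1/96 = 1/96
S = -5/288
C² = P²·S² = 10/63 ; C = -0.398410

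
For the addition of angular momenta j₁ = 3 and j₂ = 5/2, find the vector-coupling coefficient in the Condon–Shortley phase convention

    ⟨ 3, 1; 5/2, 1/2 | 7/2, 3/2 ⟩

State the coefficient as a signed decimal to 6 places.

√[8·2!4!3!/10! · 4!2!3!2!5!2!] = √(3072/35)
  +(−1)^0/∏(0,2,2,3,2,0)! = 1/48  (running 1/48)
  +(−1)^1/∏(1,1,1,2,3,1)! = -1/12  (running -1/16)
  +(−1)^2/∏(2,0,0,1,4,2)! = 1/96  (running -5/96)
⟨..|..⟩ = √(3072/35)·(-5/96) = -0.487950

-0.487950  (= −√(5/21))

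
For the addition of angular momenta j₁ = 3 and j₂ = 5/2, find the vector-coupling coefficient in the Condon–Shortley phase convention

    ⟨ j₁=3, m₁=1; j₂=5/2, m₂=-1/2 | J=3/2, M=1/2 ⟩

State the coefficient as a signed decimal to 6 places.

triangle: 4!×2!×1!/8! = 48/40320
(j±m)!: 4!×2!×2!×3!×2!×1! = 1152
prefactor² = (2J+1)×Δ×N² = 192/35
  k=1: −1/(1!×3!×1!×1!×1!×0!) = -1/6
  k=2: +1/(2!×2!×0!×0!×2!×1!) = 1/8
Σ = -1/24  ⇒  CG² = 192/35×(-1/24)² = 1/105
CG = −√(1/105) = -0.097590

−√(1/105) ≈ -0.097590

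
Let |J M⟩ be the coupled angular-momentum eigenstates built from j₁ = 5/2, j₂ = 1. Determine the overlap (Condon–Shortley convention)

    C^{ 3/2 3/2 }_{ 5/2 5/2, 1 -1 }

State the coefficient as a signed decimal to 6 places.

√[4·2!3!0!/6! · 5!0!0!2!3!0!] = √(96)
  +(−1)^0/∏(0,2,0,0,3,0)! = 1/12  (running 1/12)
⟨..|..⟩ = √(96)·(1/12) = +0.816497

+√(2/3) ≈ +0.816497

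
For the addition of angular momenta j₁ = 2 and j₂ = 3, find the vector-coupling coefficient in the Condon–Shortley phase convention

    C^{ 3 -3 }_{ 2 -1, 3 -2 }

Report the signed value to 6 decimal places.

-0.645497

j₁+j₂−J=2  J+j₁−j₂=2  J−j₁+j₂=4  j₁+j₂+J+1=9
(j₁±m₁, j₂±m₂, J±M) = (1,3,1,5,0,6)
P² = 960
sum k=1..1:
  [1] −1/48 = -1/48
S = -1/48
C² = P²·S² = 5/12 ; C = -0.645497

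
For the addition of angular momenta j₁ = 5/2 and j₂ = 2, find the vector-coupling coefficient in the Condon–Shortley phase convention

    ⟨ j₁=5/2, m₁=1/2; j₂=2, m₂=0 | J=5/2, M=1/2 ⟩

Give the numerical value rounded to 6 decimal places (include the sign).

j₁+j₂−J=2  J+j₁−j₂=3  J−j₁+j₂=2  j₁+j₂+J+1=8
(j₁±m₁, j₂±m₂, J±M) = (3,2,2,2,3,2)
P² = 72/35
sum k=0..2:
  [0] +1/8 = 1/8
  [1] −1/2 = -1/2
  [2] +1/24 = 1/24
S = -1/3
C² = P²·S² = 8/35 ; C = -0.478091

-0.478091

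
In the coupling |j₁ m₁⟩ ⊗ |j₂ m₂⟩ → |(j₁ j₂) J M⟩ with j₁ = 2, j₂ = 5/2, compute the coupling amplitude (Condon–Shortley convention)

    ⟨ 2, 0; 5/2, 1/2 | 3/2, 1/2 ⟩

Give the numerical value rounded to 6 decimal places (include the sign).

+0.239046

j₁+j₂−J=3  J+j₁−j₂=1  J−j₁+j₂=2  j₁+j₂+J+1=7
(j₁±m₁, j₂±m₂, J±M) = (2,2,3,2,2,1)
P² = 32/35
sum k=1..2:
  [1] −1/4 = -1/4
  [2] +1/2 = 1/2
S = 1/4
C² = P²·S² = 2/35 ; C = +0.239046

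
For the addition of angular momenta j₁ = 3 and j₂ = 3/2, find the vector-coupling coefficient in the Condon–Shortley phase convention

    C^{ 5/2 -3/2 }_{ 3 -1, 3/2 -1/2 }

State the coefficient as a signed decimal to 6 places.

triangle: 2!*4!*1!/8! = 48/40320
(j±m)!: 2!*4!*1!*2!*1!*4! = 2304
prefactor² = (2J+1)*Δ*N² = 576/35
  k=0: +1/(0!*2!*4!*1!*0!*0!) = 1/48
  k=1: −1/(1!*1!*3!*0!*1!*1!) = -1/6
Σ = -7/48  ⇒  CG² = 576/35*(-7/48)² = 7/20
CG = −√(7/20) = -0.591608

−√(7/20) = -0.591608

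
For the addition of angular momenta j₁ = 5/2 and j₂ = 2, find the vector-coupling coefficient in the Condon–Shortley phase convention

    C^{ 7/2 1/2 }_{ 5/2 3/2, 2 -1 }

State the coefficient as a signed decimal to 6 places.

j₁+j₂−J=1  J+j₁−j₂=4  J−j₁+j₂=3  j₁+j₂+J+1=9
(j₁±m₁, j₂±m₂, J±M) = (4,1,1,3,4,3)
P² = 2304/35
sum k=0..1:
  [0] +1/12 = 1/12
  [1] −1/144 = -1/144
S = 11/144
C² = P²·S² = 121/315 ; C = +0.619780

+0.619780  (= +√(121/315))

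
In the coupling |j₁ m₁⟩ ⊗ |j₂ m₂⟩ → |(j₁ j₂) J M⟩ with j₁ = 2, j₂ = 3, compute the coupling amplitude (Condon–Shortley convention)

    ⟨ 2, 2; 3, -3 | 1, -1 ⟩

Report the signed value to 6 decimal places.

√[3·4!0!2!/7! · 4!0!0!6!0!2!] = √(6912/7)
  +(−1)^0/∏(0,4,0,0,0,2)! = 1/48  (running 1/48)
⟨..|..⟩ = √(6912/7)·(1/48) = +0.654654

+0.654654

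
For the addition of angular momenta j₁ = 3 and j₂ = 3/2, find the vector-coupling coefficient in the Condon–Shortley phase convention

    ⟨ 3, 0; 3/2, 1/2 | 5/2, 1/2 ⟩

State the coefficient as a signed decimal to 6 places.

j₁+j₂−J=2  J+j₁−j₂=4  J−j₁+j₂=1  j₁+j₂+J+1=8
(j₁±m₁, j₂±m₂, J±M) = (3,3,2,1,3,2)
P² = 216/35
sum k=1..2:
  [1] −1/4 = -1/4
  [2] +1/12 = 1/12
S = -1/6
C² = P²·S² = 6/35 ; C = -0.414039

-0.414039  (= −√(6/35))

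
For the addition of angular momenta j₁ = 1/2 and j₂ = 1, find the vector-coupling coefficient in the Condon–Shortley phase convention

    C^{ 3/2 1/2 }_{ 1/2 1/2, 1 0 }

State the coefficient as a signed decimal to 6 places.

triangle: 0!×1!×2!/4! = 2/24
(j±m)!: 1!×0!×1!×1!×2!×1! = 2
prefactor² = (2J+1)×Δ×N² = 2/3
  k=0: +1/(0!×0!×0!×1!×1!×1!) = 1
Σ = 1  ⇒  CG² = 2/3×1² = 2/3
CG = +√(2/3) = +0.816497

+0.816497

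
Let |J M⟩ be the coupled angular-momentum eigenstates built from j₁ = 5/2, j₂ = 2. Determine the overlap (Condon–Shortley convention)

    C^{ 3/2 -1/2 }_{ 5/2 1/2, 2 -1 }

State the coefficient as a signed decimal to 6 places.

−√(5/21) ≈ -0.487950

√[4·3!2!1!/7! · 3!2!1!3!1!2!] = √(48/35)
  +(−1)^0/∏(0,3,2,1,0,0)! = 1/12  (running 1/12)
  +(−1)^1/∏(1,2,1,0,1,1)! = -1/2  (running -5/12)
⟨..|..⟩ = √(48/35)·(-5/12) = -0.487950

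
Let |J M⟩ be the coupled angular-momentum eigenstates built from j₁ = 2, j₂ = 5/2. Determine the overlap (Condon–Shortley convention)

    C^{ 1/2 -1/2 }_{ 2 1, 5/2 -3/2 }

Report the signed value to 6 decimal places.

√[2·4!0!1!/6! · 3!1!1!4!0!1!] = √(48/5)
  +(−1)^1/∏(1,3,0,0,0,1)! = -1/6  (running -1/6)
⟨..|..⟩ = √(48/5)·(-1/6) = -0.516398

−√(4/15) = -0.516398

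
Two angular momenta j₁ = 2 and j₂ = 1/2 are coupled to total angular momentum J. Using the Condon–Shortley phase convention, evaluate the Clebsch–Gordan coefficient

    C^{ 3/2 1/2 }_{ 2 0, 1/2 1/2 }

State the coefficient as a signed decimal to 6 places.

√[4·1!3!0!/5! · 2!2!1!0!2!1!] = √(8/5)
  +(−1)^1/∏(1,0,1,0,2,0)! = -1/2  (running -1/2)
⟨..|..⟩ = √(8/5)·(-1/2) = -0.632456

-0.632456  (= −√(2/5))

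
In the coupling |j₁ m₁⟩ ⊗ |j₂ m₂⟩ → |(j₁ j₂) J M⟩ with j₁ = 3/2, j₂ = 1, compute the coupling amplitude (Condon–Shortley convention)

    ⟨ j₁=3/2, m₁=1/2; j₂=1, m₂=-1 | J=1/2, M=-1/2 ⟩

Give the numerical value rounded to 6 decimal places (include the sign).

j₁+j₂−J=2  J+j₁−j₂=1  J−j₁+j₂=0  j₁+j₂+J+1=4
(j₁±m₁, j₂±m₂, J±M) = (2,1,0,2,0,1)
P² = 2/3
sum k=0..0:
  [0] +1/2 = 1/2
S = 1/2
C² = P²·S² = 1/6 ; C = +0.408248

+0.408248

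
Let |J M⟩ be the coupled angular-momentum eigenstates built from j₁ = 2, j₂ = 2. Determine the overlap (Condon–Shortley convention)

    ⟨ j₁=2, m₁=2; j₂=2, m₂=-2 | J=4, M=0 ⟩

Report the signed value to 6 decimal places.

√[9·0!4!4!/9! · 4!0!0!4!4!4!] = √(165888/35)
  +(−1)^0/∏(0,0,0,0,4,4)! = 1/576  (running 1/576)
⟨..|..⟩ = √(165888/35)·(1/576) = +0.119523

+√(1/70) = +0.119523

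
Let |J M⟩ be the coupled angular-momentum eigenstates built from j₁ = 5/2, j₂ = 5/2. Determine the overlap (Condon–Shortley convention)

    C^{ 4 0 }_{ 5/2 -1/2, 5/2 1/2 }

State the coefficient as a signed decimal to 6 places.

-0.377964

j₁+j₂−J=1  J+j₁−j₂=4  J−j₁+j₂=4  j₁+j₂+J+1=10
(j₁±m₁, j₂±m₂, J±M) = (2,3,3,2,4,4)
P² = 20736/175
sum k=0..1:
  [0] +1/36 = 1/36
  [1] −1/16 = -1/16
S = -5/144
C² = P²·S² = 1/7 ; C = -0.377964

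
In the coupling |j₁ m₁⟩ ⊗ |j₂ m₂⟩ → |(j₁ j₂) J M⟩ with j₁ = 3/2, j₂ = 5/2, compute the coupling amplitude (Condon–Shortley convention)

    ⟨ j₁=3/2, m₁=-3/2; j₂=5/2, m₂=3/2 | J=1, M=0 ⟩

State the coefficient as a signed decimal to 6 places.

triangle: 3!×0!×2!/6! = 12/720
(j±m)!: 0!×3!×4!×1!×1!×1! = 144
prefactor² = (2J+1)×Δ×N² = 36/5
  k=3: −1/(3!×0!×0!×1!×0!×1!) = -1/6
Σ = -1/6  ⇒  CG² = 36/5×(-1/6)² = 1/5
CG = −√(1/5) = -0.447214

-0.447214  (= −√(1/5))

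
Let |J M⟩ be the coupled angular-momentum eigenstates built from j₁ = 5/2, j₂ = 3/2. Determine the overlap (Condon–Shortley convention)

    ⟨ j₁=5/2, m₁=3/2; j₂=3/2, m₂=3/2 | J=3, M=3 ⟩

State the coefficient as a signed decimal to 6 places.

j₁+j₂−J=1  J+j₁−j₂=4  J−j₁+j₂=2  j₁+j₂+J+1=8
(j₁±m₁, j₂±m₂, J±M) = (4,1,3,0,6,0)
P² = 864
sum k=1..1:
  [1] −1/48 = -1/48
S = -1/48
C² = P²·S² = 3/8 ; C = -0.612372

-0.612372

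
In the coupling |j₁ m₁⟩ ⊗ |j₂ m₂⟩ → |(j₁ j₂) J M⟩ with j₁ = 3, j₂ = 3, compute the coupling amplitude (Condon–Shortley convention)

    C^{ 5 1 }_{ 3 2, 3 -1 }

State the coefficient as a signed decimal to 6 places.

j₁+j₂−J=1  J+j₁−j₂=5  J−j₁+j₂=5  j₁+j₂+J+1=12
(j₁±m₁, j₂±m₂, J±M) = (5,1,2,4,6,4)
P² = 230400/7
sum k=0..1:
  [0] +1/288 = 1/288
  [1] −1/2880 = -1/2880
S = 1/320
C² = P²·S² = 9/28 ; C = +0.566947

+√(9/28) = +0.566947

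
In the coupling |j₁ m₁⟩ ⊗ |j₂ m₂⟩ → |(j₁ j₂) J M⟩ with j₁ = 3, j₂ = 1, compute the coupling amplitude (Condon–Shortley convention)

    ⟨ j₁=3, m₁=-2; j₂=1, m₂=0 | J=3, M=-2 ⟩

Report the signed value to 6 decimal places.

√[7·1!5!1!/8! · 1!5!1!1!1!5!] = √(300)
  +(−1)^0/∏(0,1,5,1,0,0)! = 1/120  (running 1/120)
  +(−1)^1/∏(1,0,4,0,1,1)! = -1/24  (running -1/30)
⟨..|..⟩ = √(300)·(-1/30) = -0.577350

-0.577350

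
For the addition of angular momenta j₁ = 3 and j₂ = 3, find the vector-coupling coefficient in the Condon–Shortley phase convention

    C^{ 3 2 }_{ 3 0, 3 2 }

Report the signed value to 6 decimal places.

j₁+j₂−J=3  J+j₁−j₂=3  J−j₁+j₂=3  j₁+j₂+J+1=10
(j₁±m₁, j₂±m₂, J±M) = (3,3,5,1,5,1)
P² = 216
sum k=2..3:
  [2] +1/24 = 1/24
  [3] −1/72 = -1/72
S = 1/36
C² = P²·S² = 1/6 ; C = +0.408248

+0.408248  (= +√(1/6))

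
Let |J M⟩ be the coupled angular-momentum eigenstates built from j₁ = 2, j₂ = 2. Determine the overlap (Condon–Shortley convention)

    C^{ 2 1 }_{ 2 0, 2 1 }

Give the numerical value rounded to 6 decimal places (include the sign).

√[5·2!2!2!/7! · 2!2!3!1!3!1!] = √(8/7)
  +(−1)^1/∏(1,1,1,2,1,0)! = -1/2  (running -1/2)
  +(−1)^2/∏(2,0,0,1,2,1)! = 1/4  (running -1/4)
⟨..|..⟩ = √(8/7)·(-1/4) = -0.267261

-0.267261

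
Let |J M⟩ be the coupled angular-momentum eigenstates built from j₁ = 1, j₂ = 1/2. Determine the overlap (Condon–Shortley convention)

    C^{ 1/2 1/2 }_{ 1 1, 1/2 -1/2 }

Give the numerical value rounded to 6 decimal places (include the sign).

√[2·1!1!0!/3! · 2!0!0!1!1!0!] = √(2/3)
  +(−1)^0/∏(0,1,0,0,1,0)! = 1  (running 1)
⟨..|..⟩ = √(2/3)·(1) = +0.816497

+√(2/3) ≈ +0.816497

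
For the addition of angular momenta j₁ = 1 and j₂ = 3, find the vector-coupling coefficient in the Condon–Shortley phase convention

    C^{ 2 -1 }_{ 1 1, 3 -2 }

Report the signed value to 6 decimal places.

+0.690066  (= +√(10/21))

j₁+j₂−J=2  J+j₁−j₂=0  J−j₁+j₂=4  j₁+j₂+J+1=7
(j₁±m₁, j₂±m₂, J±M) = (2,0,1,5,1,3)
P² = 480/7
sum k=0..0:
  [0] +1/12 = 1/12
S = 1/12
C² = P²·S² = 10/21 ; C = +0.690066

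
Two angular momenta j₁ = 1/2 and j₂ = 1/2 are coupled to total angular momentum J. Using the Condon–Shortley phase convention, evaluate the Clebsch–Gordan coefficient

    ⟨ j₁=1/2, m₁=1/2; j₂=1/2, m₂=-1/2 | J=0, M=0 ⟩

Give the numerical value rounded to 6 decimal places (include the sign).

√[1·1!0!0!/2! · 1!0!0!1!0!0!] = √(1/2)
  +(−1)^0/∏(0,1,0,0,0,0)! = 1  (running 1)
⟨..|..⟩ = √(1/2)·(1) = +0.707107

+√(1/2) = +0.707107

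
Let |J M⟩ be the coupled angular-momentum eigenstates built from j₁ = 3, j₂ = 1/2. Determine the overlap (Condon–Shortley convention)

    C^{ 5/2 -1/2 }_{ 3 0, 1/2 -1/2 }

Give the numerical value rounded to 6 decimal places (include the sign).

√[6·1!5!0!/7! · 3!3!0!1!2!3!] = √(432/7)
  +(−1)^0/∏(0,1,3,0,2,0)! = 1/12  (running 1/12)
⟨..|..⟩ = √(432/7)·(1/12) = +0.654654

+0.654654  (= +√(3/7))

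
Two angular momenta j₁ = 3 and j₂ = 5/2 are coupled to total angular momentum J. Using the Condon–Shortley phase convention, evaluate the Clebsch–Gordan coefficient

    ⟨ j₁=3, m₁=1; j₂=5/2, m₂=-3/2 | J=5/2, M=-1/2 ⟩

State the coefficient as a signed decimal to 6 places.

-0.169031  (= −√(1/35))

j₁+j₂−J=3  J+j₁−j₂=3  J−j₁+j₂=2  j₁+j₂+J+1=9
(j₁±m₁, j₂±m₂, J±M) = (4,2,1,4,2,3)
P² = 576/35
sum k=0..1:
  [0] +1/12 = 1/12
  [1] −1/8 = -1/8
S = -1/24
C² = P²·S² = 1/35 ; C = -0.169031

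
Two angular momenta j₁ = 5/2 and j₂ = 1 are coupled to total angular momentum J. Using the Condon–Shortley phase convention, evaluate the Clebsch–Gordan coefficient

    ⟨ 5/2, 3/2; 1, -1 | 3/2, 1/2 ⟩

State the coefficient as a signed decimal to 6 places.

j₁+j₂−J=2  J+j₁−j₂=3  J−j₁+j₂=0  j₁+j₂+J+1=6
(j₁±m₁, j₂±m₂, J±M) = (4,1,0,2,2,1)
P² = 32/5
sum k=0..0:
  [0] +1/4 = 1/4
S = 1/4
C² = P²·S² = 2/5 ; C = +0.632456

+√(2/5) = +0.632456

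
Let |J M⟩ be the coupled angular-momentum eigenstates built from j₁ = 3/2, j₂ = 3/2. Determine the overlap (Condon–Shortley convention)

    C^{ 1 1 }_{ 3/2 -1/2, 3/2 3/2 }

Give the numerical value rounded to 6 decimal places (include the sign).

j₁+j₂−J=2  J+j₁−j₂=1  J−j₁+j₂=1  j₁+j₂+J+1=5
(j₁±m₁, j₂±m₂, J±M) = (1,2,3,0,2,0)
P² = 6/5
sum k=2..2:
  [2] +1/2 = 1/2
S = 1/2
C² = P²·S² = 3/10 ; C = +0.547723

+0.547723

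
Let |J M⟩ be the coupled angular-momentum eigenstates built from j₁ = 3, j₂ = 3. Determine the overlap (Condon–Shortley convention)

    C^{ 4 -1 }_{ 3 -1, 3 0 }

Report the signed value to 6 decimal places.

−√(15/154) = -0.312094

j₁+j₂−J=2  J+j₁−j₂=4  J−j₁+j₂=4  j₁+j₂+J+1=11
(j₁±m₁, j₂±m₂, J±M) = (2,4,3,3,3,5)
P² = 124416/385
sum k=0..2:
  [0] +1/288 = 1/288
  [1] −1/24 = -1/24
  [2] +1/48 = 1/48
S = -5/288
C² = P²·S² = 15/154 ; C = -0.312094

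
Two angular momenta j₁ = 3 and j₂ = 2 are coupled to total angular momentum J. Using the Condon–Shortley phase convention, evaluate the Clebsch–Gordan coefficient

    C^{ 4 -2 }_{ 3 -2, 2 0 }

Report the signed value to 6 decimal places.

-0.585540

√[9·1!5!3!/10! · 1!5!2!2!2!6!] = √(8640/7)
  +(−1)^0/∏(0,1,5,2,0,1)! = 1/240  (running 1/240)
  +(−1)^1/∏(1,0,4,1,1,2)! = -1/48  (running -1/60)
⟨..|..⟩ = √(8640/7)·(-1/60) = -0.585540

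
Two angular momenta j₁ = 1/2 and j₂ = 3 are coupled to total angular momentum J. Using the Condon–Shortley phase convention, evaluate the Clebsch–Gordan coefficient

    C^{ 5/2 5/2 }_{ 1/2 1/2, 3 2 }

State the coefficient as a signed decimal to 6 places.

triangle: 1!·0!·5!/7! = 120/5040
(j±m)!: 1!·0!·5!·1!·5!·0! = 14400
prefactor² = (2J+1)·Δ·N² = 14400/7
  k=0: +1/(0!·1!·0!·5!·0!·0!) = 1/120
Σ = 1/120  ⇒  CG² = 14400/7·1/120² = 1/7
CG = +√(1/7) = +0.377964

+0.377964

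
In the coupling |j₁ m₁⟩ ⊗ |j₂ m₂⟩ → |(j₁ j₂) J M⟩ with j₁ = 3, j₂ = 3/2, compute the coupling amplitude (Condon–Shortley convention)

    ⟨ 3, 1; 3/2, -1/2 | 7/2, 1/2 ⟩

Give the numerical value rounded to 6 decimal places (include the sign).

√[8·1!5!2!/9! · 4!2!1!2!4!3!] = √(512/7)
  +(−1)^0/∏(0,1,2,1,3,1)! = 1/12  (running 1/12)
  +(−1)^1/∏(1,0,1,0,4,2)! = -1/48  (running 1/16)
⟨..|..⟩ = √(512/7)·(1/16) = +0.534522

+√(2/7) = +0.534522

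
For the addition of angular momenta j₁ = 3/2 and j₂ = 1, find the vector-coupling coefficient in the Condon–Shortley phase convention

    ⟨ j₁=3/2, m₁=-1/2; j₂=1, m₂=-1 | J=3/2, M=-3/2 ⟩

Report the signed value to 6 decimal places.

+0.632456

triangle: 1!*2!*1!/5! = 2/120
(j±m)!: 1!*2!*0!*2!*0!*3! = 24
prefactor² = (2J+1)*Δ*N² = 8/5
  k=0: +1/(0!*1!*2!*0!*0!*1!) = 1/2
Σ = 1/2  ⇒  CG² = 8/5*1/2² = 2/5
CG = +√(2/5) = +0.632456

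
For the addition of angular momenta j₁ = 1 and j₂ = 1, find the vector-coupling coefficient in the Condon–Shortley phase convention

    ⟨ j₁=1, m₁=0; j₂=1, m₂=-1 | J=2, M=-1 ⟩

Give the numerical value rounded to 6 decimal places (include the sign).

+0.707107  (= +√(1/2))

triangle: 0!×2!×2!/5! = 4/120
(j±m)!: 1!×1!×0!×2!×1!×3! = 12
prefactor² = (2J+1)×Δ×N² = 2
  k=0: +1/(0!×0!×1!×0!×1!×2!) = 1/2
Σ = 1/2  ⇒  CG² = 2×1/2² = 1/2
CG = +√(1/2) = +0.707107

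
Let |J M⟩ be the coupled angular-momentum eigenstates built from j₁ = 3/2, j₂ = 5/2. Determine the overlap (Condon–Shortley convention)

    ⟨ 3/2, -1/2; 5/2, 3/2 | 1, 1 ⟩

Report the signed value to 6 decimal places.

triangle: 3!·0!·2!/6! = 12/720
(j±m)!: 1!·2!·4!·1!·2!·0! = 96
prefactor² = (2J+1)·Δ·N² = 24/5
  k=2: +1/(2!·1!·0!·2!·0!·0!) = 1/4
Σ = 1/4  ⇒  CG² = 24/5·1/4² = 3/10
CG = +√(3/10) = +0.547723

+0.547723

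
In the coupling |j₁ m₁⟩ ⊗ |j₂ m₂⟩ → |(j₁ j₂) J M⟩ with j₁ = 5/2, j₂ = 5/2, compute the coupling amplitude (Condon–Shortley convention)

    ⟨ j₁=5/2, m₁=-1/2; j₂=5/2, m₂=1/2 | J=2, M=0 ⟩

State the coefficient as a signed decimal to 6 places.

j₁+j₂−J=3  J+j₁−j₂=2  J−j₁+j₂=2  j₁+j₂+J+1=8
(j₁±m₁, j₂±m₂, J±M) = (2,3,3,2,2,2)
P² = 12/7
sum k=1..3:
  [1] −1/8 = -1/8
  [2] +1/2 = 1/2
  [3] −1/24 = -1/24
S = 1/3
C² = P²·S² = 4/21 ; C = +0.436436

+0.436436  (= +√(4/21))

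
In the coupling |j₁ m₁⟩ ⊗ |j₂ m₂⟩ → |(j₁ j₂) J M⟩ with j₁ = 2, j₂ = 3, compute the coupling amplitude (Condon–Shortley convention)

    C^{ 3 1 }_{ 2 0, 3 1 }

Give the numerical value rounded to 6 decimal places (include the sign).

-0.387298

triangle: 2!·2!·4!/9! = 96/362880
(j±m)!: 2!·2!·4!·2!·4!·2! = 9216
prefactor² = (2J+1)·Δ·N² = 256/15
  k=0: +1/(0!·2!·2!·4!·0!·0!) = 1/96
  k=1: −1/(1!·1!·1!·3!·1!·1!) = -1/6
  k=2: +1/(2!·0!·0!·2!·2!·2!) = 1/16
Σ = -3/32  ⇒  CG² = 256/15·(-3/32)² = 3/20
CG = −√(3/20) = -0.387298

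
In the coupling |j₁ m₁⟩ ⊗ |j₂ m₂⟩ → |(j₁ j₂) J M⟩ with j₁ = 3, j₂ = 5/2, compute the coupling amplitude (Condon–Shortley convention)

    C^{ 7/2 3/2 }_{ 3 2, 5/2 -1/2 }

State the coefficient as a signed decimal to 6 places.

√[8·2!4!3!/10! · 5!1!2!3!5!2!] = √(1536/7)
  +(−1)^0/∏(0,2,1,2,3,1)! = 1/24  (running 1/24)
  +(−1)^1/∏(1,1,0,1,4,2)! = -1/48  (running 1/48)
⟨..|..⟩ = √(1536/7)·(1/48) = +0.308607

+√(2/21) ≈ +0.308607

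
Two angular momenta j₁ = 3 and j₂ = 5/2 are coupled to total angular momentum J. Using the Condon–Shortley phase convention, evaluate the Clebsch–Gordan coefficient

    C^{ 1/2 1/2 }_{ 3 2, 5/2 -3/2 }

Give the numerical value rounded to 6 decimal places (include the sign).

-0.487950  (= −√(5/21))

j₁+j₂−J=5  J+j₁−j₂=1  J−j₁+j₂=0  j₁+j₂+J+1=7
(j₁±m₁, j₂±m₂, J±M) = (5,1,1,4,1,0)
P² = 960/7
sum k=1..1:
  [1] −1/24 = -1/24
S = -1/24
C² = P²·S² = 5/21 ; C = -0.487950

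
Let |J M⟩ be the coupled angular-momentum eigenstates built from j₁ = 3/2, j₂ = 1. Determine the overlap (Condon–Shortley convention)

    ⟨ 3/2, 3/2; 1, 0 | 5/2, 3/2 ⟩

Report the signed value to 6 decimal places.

triangle: 0!×3!×2!/6! = 12/720
(j±m)!: 3!×0!×1!×1!×4!×1! = 144
prefactor² = (2J+1)×Δ×N² = 72/5
  k=0: +1/(0!×0!×0!×1!×3!×1!) = 1/6
Σ = 1/6  ⇒  CG² = 72/5×1/6² = 2/5
CG = +√(2/5) = +0.632456

+√(2/5) = +0.632456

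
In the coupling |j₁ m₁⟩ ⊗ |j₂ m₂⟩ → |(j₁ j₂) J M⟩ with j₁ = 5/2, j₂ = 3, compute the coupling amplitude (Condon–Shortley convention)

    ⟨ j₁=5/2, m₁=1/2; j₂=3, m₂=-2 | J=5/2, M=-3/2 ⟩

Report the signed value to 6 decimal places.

j₁+j₂−J=3  J+j₁−j₂=2  J−j₁+j₂=3  j₁+j₂+J+1=9
(j₁±m₁, j₂±m₂, J±M) = (3,2,1,5,1,4)
P² = 288/7
sum k=0..1:
  [0] +1/24 = 1/24
  [1] −1/12 = -1/12
S = -1/24
C² = P²·S² = 1/14 ; C = -0.267261

−√(1/14) = -0.267261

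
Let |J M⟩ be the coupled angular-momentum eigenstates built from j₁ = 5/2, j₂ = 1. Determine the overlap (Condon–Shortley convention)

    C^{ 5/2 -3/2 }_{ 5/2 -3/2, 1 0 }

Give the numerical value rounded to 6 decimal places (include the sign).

-0.507093

j₁+j₂−J=1  J+j₁−j₂=4  J−j₁+j₂=1  j₁+j₂+J+1=7
(j₁±m₁, j₂±m₂, J±M) = (1,4,1,1,1,4)
P² = 576/35
sum k=0..1:
  [0] +1/24 = 1/24
  [1] −1/6 = -1/6
S = -1/8
C² = P²·S² = 9/35 ; C = -0.507093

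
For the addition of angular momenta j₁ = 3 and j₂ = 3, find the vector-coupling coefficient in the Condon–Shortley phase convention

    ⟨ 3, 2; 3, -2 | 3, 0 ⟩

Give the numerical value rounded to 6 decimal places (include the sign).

+√(1/6) = +0.408248

j₁+j₂−J=3  J+j₁−j₂=3  J−j₁+j₂=3  j₁+j₂+J+1=10
(j₁±m₁, j₂±m₂, J±M) = (5,1,1,5,3,3)
P² = 216
sum k=0..1:
  [0] +1/24 = 1/24
  [1] −1/72 = -1/72
S = 1/36
C² = P²·S² = 1/6 ; C = +0.408248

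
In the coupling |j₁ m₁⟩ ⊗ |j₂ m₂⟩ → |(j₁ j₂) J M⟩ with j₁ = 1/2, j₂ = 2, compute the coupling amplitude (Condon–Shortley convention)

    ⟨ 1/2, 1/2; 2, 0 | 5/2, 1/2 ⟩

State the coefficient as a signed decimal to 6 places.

+0.774597

triangle: 0!*1!*4!/6! = 24/720
(j±m)!: 1!*0!*2!*2!*3!*2! = 48
prefactor² = (2J+1)*Δ*N² = 48/5
  k=0: +1/(0!*0!*0!*2!*1!*2!) = 1/4
Σ = 1/4  ⇒  CG² = 48/5*1/4² = 3/5
CG = +√(3/5) = +0.774597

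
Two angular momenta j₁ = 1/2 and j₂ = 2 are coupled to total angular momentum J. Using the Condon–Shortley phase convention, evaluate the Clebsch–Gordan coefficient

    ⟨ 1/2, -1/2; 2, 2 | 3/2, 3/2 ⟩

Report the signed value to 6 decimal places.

−√(4/5) ≈ -0.894427

triangle: 1!×0!×3!/5! = 6/120
(j±m)!: 0!×1!×4!×0!×3!×0! = 144
prefactor² = (2J+1)×Δ×N² = 144/5
  k=1: −1/(1!×0!×0!×3!×0!×0!) = -1/6
Σ = -1/6  ⇒  CG² = 144/5×(-1/6)² = 4/5
CG = −√(4/5) = -0.894427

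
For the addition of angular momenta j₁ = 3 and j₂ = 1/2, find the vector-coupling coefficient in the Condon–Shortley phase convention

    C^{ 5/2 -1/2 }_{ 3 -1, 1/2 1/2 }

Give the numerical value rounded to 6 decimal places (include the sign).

−√(4/7) ≈ -0.755929

triangle: 1!×5!×0!/7! = 120/5040
(j±m)!: 2!×4!×1!×0!×2!×3! = 576
prefactor² = (2J+1)×Δ×N² = 576/7
  k=1: −1/(1!×0!×3!×0!×2!×0!) = -1/12
Σ = -1/12  ⇒  CG² = 576/7×(-1/12)² = 4/7
CG = −√(4/7) = -0.755929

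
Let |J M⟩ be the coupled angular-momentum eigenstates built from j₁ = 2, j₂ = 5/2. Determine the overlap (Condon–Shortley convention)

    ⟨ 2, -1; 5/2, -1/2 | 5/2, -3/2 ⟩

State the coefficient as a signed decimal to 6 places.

−√(6/35) = -0.414039

triangle: 2!×2!×3!/8! = 24/40320
(j±m)!: 1!×3!×2!×3!×1!×4! = 1728
prefactor² = (2J+1)×Δ×N² = 216/35
  k=1: −1/(1!×1!×2!×1!×0!×2!) = -1/4
  k=2: +1/(2!×0!×1!×0!×1!×3!) = 1/12
Σ = -1/6  ⇒  CG² = 216/35×(-1/6)² = 6/35
CG = −√(6/35) = -0.414039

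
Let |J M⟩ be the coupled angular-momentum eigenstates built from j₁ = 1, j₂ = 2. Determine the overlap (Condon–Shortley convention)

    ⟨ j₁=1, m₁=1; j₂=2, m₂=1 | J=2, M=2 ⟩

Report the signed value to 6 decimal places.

+√(1/3) = +0.577350

j₁+j₂−J=1  J+j₁−j₂=1  J−j₁+j₂=3  j₁+j₂+J+1=6
(j₁±m₁, j₂±m₂, J±M) = (2,0,3,1,4,0)
P² = 12
sum k=0..0:
  [0] +1/6 = 1/6
S = 1/6
C² = P²·S² = 1/3 ; C = +0.577350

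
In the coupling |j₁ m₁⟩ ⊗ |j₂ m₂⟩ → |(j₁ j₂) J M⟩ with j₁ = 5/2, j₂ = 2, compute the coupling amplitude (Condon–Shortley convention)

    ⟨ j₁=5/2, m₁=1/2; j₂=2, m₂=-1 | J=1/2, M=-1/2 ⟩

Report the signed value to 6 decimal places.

-0.365148

triangle: 4!·1!·0!/6! = 24/720
(j±m)!: 3!·2!·1!·3!·0!·1! = 72
prefactor² = (2J+1)·Δ·N² = 24/5
  k=1: −1/(1!·3!·1!·0!·0!·0!) = -1/6
Σ = -1/6  ⇒  CG² = 24/5·(-1/6)² = 2/15
CG = −√(2/15) = -0.365148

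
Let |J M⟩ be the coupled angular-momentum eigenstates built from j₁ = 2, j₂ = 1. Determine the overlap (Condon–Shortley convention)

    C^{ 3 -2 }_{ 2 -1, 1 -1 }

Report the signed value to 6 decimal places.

+0.816497  (= +√(2/3))

√[7·0!4!2!/7! · 1!3!0!2!1!5!] = √(96)
  +(−1)^0/∏(0,0,3,0,1,2)! = 1/12  (running 1/12)
⟨..|..⟩ = √(96)·(1/12) = +0.816497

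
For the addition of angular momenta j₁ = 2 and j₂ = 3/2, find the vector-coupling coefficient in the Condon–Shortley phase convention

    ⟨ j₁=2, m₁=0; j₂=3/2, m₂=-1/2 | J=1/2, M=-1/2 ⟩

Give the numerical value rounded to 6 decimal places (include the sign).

j₁+j₂−J=3  J+j₁−j₂=1  J−j₁+j₂=0  j₁+j₂+J+1=5
(j₁±m₁, j₂±m₂, J±M) = (2,2,1,2,0,1)
P² = 4/5
sum k=1..1:
  [1] −1/2 = -1/2
S = -1/2
C² = P²·S² = 1/5 ; C = -0.447214

−√(1/5) ≈ -0.447214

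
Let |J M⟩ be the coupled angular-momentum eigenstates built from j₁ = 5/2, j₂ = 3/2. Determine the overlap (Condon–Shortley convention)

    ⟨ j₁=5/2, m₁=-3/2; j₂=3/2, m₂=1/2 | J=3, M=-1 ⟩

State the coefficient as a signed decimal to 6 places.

j₁+j₂−J=1  J+j₁−j₂=4  J−j₁+j₂=2  j₁+j₂+J+1=8
(j₁±m₁, j₂±m₂, J±M) = (1,4,2,1,2,4)
P² = 96/5
sum k=0..1:
  [0] +1/48 = 1/48
  [1] −1/6 = -1/6
S = -7/48
C² = P²·S² = 49/120 ; C = -0.639010

-0.639010  (= −√(49/120))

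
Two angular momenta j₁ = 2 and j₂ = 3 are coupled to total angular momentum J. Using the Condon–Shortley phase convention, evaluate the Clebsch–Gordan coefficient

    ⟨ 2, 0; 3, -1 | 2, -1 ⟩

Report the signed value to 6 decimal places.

√[5·3!1!3!/8! · 2!2!2!4!1!3!] = √(36/7)
  +(−1)^1/∏(1,2,1,1,0,2)! = -1/4  (running -1/4)
  +(−1)^2/∏(2,1,0,0,1,3)! = 1/12  (running -1/6)
⟨..|..⟩ = √(36/7)·(-1/6) = -0.377964

−√(1/7) ≈ -0.377964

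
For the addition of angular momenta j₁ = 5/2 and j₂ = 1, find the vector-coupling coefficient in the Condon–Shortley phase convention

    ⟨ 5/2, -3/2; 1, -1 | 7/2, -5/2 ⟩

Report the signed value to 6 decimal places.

+√(5/7) ≈ +0.845154

triangle: 0!·5!·2!/8! = 240/40320
(j±m)!: 1!·4!·0!·2!·1!·6! = 34560
prefactor² = (2J+1)·Δ·N² = 11520/7
  k=0: +1/(0!·0!·4!·0!·1!·2!) = 1/48
Σ = 1/48  ⇒  CG² = 11520/7·1/48² = 5/7
CG = +√(5/7) = +0.845154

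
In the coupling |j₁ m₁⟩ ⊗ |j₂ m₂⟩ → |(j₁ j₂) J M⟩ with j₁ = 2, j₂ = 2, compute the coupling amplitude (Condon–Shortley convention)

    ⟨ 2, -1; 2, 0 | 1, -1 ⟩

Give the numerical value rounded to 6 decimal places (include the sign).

triangle: 3!·1!·1!/6! = 6/720
(j±m)!: 1!·3!·2!·2!·0!·2! = 48
prefactor² = (2J+1)·Δ·N² = 6/5
  k=2: +1/(2!·1!·1!·0!·0!·1!) = 1/2
Σ = 1/2  ⇒  CG² = 6/5·1/2² = 3/10
CG = +√(3/10) = +0.547723

+√(3/10) ≈ +0.547723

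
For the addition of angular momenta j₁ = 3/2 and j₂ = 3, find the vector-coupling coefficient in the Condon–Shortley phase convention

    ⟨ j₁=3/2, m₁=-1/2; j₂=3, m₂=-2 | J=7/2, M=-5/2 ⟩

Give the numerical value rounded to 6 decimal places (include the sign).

+√(1/7) ≈ +0.377964

triangle: 1!×2!×5!/9! = 240/362880
(j±m)!: 1!×2!×1!×5!×1!×6! = 172800
prefactor² = (2J+1)×Δ×N² = 6400/7
  k=0: +1/(0!×1!×2!×1!×0!×4!) = 1/48
  k=1: −1/(1!×0!×1!×0!×1!×5!) = -1/120
Σ = 1/80  ⇒  CG² = 6400/7×1/80² = 1/7
CG = +√(1/7) = +0.377964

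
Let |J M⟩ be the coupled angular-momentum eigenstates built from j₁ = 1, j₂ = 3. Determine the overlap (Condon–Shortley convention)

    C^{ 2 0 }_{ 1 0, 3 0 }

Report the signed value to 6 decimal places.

-0.654654  (= −√(3/7))

√[5·2!0!4!/7! · 1!1!3!3!2!2!] = √(48/7)
  +(−1)^1/∏(1,1,0,2,0,2)! = -1/4  (running -1/4)
⟨..|..⟩ = √(48/7)·(-1/4) = -0.654654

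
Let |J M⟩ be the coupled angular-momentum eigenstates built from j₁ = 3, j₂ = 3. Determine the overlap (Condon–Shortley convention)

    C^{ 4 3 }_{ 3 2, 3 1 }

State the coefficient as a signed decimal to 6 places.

−√(1/11) = -0.301511

triangle: 2!×4!×4!/11! = 1152/39916800
(j±m)!: 5!×1!×4!×2!×7!×1! = 29030400
prefactor² = (2J+1)×Δ×N² = 82944/11
  k=0: +1/(0!×2!×1!×4!×3!×0!) = 1/288
  k=1: −1/(1!×1!×0!×3!×4!×1!) = -1/144
Σ = -1/288  ⇒  CG² = 82944/11×(-1/288)² = 1/11
CG = −√(1/11) = -0.301511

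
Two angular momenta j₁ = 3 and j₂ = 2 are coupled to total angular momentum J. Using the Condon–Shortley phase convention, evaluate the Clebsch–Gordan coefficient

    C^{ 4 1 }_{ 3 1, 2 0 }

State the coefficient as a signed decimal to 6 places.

√[9·1!5!3!/10! · 4!2!2!2!5!3!] = √(1728/7)
  +(−1)^0/∏(0,1,2,2,3,1)! = 1/24  (running 1/24)
  +(−1)^1/∏(1,0,1,1,4,2)! = -1/48  (running 1/48)
⟨..|..⟩ = √(1728/7)·(1/48) = +0.327327

+√(3/28) = +0.327327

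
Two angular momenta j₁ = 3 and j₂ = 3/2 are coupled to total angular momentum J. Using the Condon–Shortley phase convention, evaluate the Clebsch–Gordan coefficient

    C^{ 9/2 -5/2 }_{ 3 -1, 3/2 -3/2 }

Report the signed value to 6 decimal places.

+0.645497  (= +√(5/12))

√[10·0!6!3!/10! · 2!4!0!3!2!7!] = √(34560)
  +(−1)^0/∏(0,0,4,0,2,3)! = 1/288  (running 1/288)
⟨..|..⟩ = √(34560)·(1/288) = +0.645497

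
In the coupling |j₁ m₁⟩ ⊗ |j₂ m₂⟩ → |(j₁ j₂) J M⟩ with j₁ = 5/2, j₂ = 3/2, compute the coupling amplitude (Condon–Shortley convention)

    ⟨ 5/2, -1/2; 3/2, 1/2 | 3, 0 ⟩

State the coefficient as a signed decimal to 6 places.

triangle: 1!*4!*2!/8! = 48/40320
(j±m)!: 2!*3!*2!*1!*3!*3! = 864
prefactor² = (2J+1)*Δ*N² = 36/5
  k=0: +1/(0!*1!*3!*2!*1!*0!) = 1/12
  k=1: −1/(1!*0!*2!*1!*2!*1!) = -1/4
Σ = -1/6  ⇒  CG² = 36/5*(-1/6)² = 1/5
CG = −√(1/5) = -0.447214

−√(1/5) ≈ -0.447214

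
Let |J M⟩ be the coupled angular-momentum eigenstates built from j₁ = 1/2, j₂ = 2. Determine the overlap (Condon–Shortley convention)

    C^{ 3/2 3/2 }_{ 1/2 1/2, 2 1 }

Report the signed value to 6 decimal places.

+√(1/5) ≈ +0.447214

j₁+j₂−J=1  J+j₁−j₂=0  J−j₁+j₂=3  j₁+j₂+J+1=5
(j₁±m₁, j₂±m₂, J±M) = (1,0,3,1,3,0)
P² = 36/5
sum k=0..0:
  [0] +1/6 = 1/6
S = 1/6
C² = P²·S² = 1/5 ; C = +0.447214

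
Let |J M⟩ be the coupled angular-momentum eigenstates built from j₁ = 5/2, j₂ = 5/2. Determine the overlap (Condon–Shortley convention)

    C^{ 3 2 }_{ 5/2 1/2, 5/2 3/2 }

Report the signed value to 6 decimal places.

−√(1/12) = -0.288675

√[7·2!3!3!/9! · 3!2!4!1!5!1!] = √(48)
  +(−1)^1/∏(1,1,1,3,2,0)! = -1/12  (running -1/12)
  +(−1)^2/∏(2,0,0,2,3,1)! = 1/24  (running -1/24)
⟨..|..⟩ = √(48)·(-1/24) = -0.288675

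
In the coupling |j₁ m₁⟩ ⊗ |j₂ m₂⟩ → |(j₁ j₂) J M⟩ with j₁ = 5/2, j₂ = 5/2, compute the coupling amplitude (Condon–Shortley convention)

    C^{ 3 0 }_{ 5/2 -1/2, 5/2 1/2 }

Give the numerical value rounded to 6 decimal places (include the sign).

-0.298142  (= −√(4/45))

√[7·2!3!3!/9! · 2!3!3!2!3!3!] = √(36/5)
  +(−1)^0/∏(0,2,3,3,0,0)! = 1/72  (running 1/72)
  +(−1)^1/∏(1,1,2,2,1,1)! = -1/4  (running -17/72)
  +(−1)^2/∏(2,0,1,1,2,2)! = 1/8  (running -1/9)
⟨..|..⟩ = √(36/5)·(-1/9) = -0.298142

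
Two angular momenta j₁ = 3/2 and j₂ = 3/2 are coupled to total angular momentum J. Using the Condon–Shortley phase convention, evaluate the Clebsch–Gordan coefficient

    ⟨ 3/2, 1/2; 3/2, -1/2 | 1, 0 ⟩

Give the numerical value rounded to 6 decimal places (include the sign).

j₁+j₂−J=2  J+j₁−j₂=1  J−j₁+j₂=1  j₁+j₂+J+1=5
(j₁±m₁, j₂±m₂, J±M) = (2,1,1,2,1,1)
P² = 1/5
sum k=0..1:
  [0] +1/2 = 1/2
  [1] −1/1 = -1
S = -1/2
C² = P²·S² = 1/20 ; C = -0.223607

-0.223607  (= −√(1/20))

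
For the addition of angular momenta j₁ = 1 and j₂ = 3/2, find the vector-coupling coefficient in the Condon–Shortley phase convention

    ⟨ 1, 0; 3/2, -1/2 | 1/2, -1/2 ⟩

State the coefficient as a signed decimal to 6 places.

√[2·2!0!1!/4! · 1!1!1!2!0!1!] = √(1/3)
  +(−1)^1/∏(1,1,0,0,0,1)! = -1  (running -1)
⟨..|..⟩ = √(1/3)·(-1) = -0.577350

-0.577350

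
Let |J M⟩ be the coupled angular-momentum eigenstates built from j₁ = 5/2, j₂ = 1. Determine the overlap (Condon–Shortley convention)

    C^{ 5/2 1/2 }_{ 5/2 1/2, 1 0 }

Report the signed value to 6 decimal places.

triangle: 1!·4!·1!/7! = 24/5040
(j±m)!: 3!·2!·1!·1!·3!·2! = 144
prefactor² = (2J+1)·Δ·N² = 144/35
  k=0: +1/(0!·1!·2!·1!·2!·0!) = 1/4
  k=1: −1/(1!·0!·1!·0!·3!·1!) = -1/6
Σ = 1/12  ⇒  CG² = 144/35·1/12² = 1/35
CG = +√(1/35) = +0.169031

+0.169031  (= +√(1/35))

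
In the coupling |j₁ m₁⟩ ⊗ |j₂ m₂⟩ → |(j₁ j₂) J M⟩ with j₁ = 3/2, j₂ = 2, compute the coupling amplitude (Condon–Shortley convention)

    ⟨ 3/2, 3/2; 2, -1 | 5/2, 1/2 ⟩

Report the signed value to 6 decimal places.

j₁+j₂−J=1  J+j₁−j₂=2  J−j₁+j₂=3  j₁+j₂+J+1=7
(j₁±m₁, j₂±m₂, J±M) = (3,0,1,3,3,2)
P² = 216/35
sum k=0..0:
  [0] +1/4 = 1/4
S = 1/4
C² = P²·S² = 27/70 ; C = +0.621059

+0.621059  (= +√(27/70))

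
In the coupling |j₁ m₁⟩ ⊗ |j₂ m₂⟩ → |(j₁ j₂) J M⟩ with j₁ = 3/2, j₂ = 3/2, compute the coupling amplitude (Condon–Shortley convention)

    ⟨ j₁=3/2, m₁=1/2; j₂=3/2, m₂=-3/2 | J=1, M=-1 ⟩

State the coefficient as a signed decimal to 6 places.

+√(3/10) ≈ +0.547723

√[3·2!1!1!/5! · 2!1!0!3!0!2!] = √(6/5)
  +(−1)^0/∏(0,2,1,0,0,1)! = 1/2  (running 1/2)
⟨..|..⟩ = √(6/5)·(1/2) = +0.547723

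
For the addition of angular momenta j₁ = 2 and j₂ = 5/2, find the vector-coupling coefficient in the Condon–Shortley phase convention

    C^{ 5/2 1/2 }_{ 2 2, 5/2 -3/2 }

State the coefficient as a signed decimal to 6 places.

+0.621059  (= +√(27/70))

triangle: 2!×2!×3!/8! = 24/40320
(j±m)!: 4!×0!×1!×4!×3!×2! = 6912
prefactor² = (2J+1)×Δ×N² = 864/35
  k=0: +1/(0!×2!×0!×1!×2!×2!) = 1/8
Σ = 1/8  ⇒  CG² = 864/35×1/8² = 27/70
CG = +√(27/70) = +0.621059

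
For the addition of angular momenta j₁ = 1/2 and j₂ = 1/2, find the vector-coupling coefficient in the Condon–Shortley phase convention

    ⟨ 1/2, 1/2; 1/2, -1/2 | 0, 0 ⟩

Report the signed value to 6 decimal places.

√[1·1!0!0!/2! · 1!0!0!1!0!0!] = √(1/2)
  +(−1)^0/∏(0,1,0,0,0,0)! = 1  (running 1)
⟨..|..⟩ = √(1/2)·(1) = +0.707107

+√(1/2) ≈ +0.707107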